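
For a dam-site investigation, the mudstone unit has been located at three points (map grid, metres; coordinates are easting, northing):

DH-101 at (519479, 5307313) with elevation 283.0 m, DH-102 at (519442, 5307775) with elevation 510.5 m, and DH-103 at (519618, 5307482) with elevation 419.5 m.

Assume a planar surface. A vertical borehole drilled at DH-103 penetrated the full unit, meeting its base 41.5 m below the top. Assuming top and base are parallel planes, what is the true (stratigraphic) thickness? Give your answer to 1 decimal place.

35.2 m

Let the plane be z = a·easting + b·northing + c.
DH-102−DH-101: −37a + 462b = 227.5;  DH-103−DH-101: 139a + 169b = 136.5.
Solving gives a = 0.34930, b = 0.52040.
|∇z| = √(a²+b²) = 0.62676, so dip δ = arctan(0.62676) = 32.08°.
True thickness = vertical thickness × cos δ = 41.5 × cos 32.08° = 35.2 m.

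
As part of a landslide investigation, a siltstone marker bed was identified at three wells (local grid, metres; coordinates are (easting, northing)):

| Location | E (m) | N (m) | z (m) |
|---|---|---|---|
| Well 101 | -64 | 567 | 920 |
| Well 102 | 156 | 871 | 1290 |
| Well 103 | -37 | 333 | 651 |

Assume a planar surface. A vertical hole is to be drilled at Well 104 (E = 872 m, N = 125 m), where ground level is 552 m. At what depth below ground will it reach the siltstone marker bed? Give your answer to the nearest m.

69 m

Let the plane be z = a·E + b·N + c.
Well 102−Well 101: 220a + 304b = 370;  Well 103−Well 101: 27a − 234b = −269.
Solving gives a = 0.08049, b = 1.15886.
Then c = 920 − a·-64 − b·567 = 268.08.
At (872, 125): z_contact = 70.2 + 144.9 + 268.08 = 483.1 m.
Depth below ground = 552 − 483.1 = 69 m.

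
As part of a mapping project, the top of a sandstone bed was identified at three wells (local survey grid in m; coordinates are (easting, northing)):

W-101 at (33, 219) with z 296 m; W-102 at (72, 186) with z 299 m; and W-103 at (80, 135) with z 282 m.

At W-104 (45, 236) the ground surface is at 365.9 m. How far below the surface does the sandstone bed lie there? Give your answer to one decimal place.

Let the plane be z = a·E + b·N + c.
W-102−W-101: 39a − 33b = 3;  W-103−W-101: 47a − 84b = −14.
Solving gives a = 0.41391, b = 0.39826.
Then c = 296 − a·33 − b·219 = 195.12.
At (45, 236): z_contact = 18.63 + 93.99 + 195.12 = 307.74 m.
Depth below ground = 365.9 − 307.74 = 58.2 m.

58.2 m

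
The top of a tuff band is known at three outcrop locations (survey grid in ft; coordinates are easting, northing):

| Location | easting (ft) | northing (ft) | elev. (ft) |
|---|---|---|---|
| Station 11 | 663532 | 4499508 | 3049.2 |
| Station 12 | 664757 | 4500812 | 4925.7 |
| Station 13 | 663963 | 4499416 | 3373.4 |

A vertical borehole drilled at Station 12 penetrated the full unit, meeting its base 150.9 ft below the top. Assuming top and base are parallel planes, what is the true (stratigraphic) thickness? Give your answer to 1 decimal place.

Two edge vectors: Station 11→Station 12 = (1225, 1304, 1876.5), Station 11→Station 13 = (431, -92, 324.2).
Normal n = (Station 11→Station 12) × (Station 11→Station 13) = (595394.8, 411626.5, -674724).
So ∂z/∂easting = −n_x/n_z = 0.88243 and ∂z/∂northing = −n_y/n_z = 0.61007.
|∇z| = √(a²+b²) = 1.07278, so dip δ = arctan(1.07278) = 47.01°.
True thickness = vertical thickness × cos δ = 150.9 × cos 47.01° = 102.9 ft.

102.9 ft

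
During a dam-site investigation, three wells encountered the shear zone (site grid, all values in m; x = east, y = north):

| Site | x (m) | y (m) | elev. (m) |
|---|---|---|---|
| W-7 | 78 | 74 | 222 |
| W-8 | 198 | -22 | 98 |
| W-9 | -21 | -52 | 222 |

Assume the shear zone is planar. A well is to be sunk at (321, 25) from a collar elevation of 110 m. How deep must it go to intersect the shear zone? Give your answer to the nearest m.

67 m

Two edge vectors: W-7→W-8 = (120, -96, -124), W-7→W-9 = (-99, -126, 0).
Normal n = (W-7→W-8) × (W-7→W-9) = (-15624, 12276, -24624).
So ∂z/∂x = −n_x/n_z = −0.63450 and ∂z/∂y = −n_y/n_z = 0.49854.
Intercept c from W-7: 222 + 49.49 − 36.89 = 234.60.
At (321, 25): z_contact = −203.7 + 12.5 + 234.60 = 43.4 m.
Depth below ground = 110 − 43.4 = 67 m.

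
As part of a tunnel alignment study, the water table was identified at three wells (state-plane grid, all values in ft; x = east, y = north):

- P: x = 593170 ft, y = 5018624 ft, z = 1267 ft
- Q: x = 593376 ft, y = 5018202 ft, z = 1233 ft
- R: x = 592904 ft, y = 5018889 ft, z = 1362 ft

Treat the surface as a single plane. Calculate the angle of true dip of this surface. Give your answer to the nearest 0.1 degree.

29.6°

Let the plane be z = a·x + b·y + c.
Q−P: 206a − 422b = −34;  R−P: −266a + 265b = 95.
Solving gives a = −0.53900, b = −0.18255.
Gradient magnitude |∇z| = √(a² + b²) = √(0.29052 + 0.03332) = 0.56908.
True dip = arctan(0.56908) = 29.6°, dipping toward ENE (azimuth ≈ 071°).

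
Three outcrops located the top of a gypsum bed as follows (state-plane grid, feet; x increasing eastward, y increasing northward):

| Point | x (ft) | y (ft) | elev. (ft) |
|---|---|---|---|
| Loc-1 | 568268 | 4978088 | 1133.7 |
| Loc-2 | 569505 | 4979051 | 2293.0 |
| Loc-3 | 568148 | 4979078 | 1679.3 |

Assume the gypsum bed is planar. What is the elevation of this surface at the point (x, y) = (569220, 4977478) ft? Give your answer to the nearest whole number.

1205 ft

Two edge vectors: Loc-1→Loc-2 = (1237, 963, 1159.3), Loc-1→Loc-3 = (-120, 990, 545.6).
Normal n = (Loc-1→Loc-2) × (Loc-1→Loc-3) = (-622294.2, -814023.2, 1340190).
So ∂z/∂x = −n_x/n_z = 0.46433282 and ∂z/∂y = −n_y/n_z = 0.60739388.
Intercept c from Loc-1: 1133.7 − 263865.48 − 3023660.17 = −3286391.95.
At (569220, 4977478): z = 264307.5 + 3023289.7 − 3286391.95 = 1205.2 ft.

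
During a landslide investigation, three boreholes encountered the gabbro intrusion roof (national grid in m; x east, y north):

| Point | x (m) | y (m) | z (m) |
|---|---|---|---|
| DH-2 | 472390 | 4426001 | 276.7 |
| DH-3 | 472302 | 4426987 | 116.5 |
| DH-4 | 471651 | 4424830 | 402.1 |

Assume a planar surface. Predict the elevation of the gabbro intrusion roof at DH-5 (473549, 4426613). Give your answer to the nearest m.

Two edge vectors: DH-2→DH-3 = (-88, 986, -160.2), DH-2→DH-4 = (-739, -1171, 125.4).
Normal n = (DH-2→DH-3) × (DH-2→DH-4) = (-63949.8, 129423, 831702).
So ∂z/∂x = −n_x/n_z = 0.07689028 and ∂z/∂y = −n_y/n_z = −0.15561223.
Intercept c from DH-2: 276.7 − 36322.20 + 688739.87 = 652694.37.
At (473549, 4426613): z = 36411.3 − 688835.1 + 652694.37 = 270.6 m.

271 m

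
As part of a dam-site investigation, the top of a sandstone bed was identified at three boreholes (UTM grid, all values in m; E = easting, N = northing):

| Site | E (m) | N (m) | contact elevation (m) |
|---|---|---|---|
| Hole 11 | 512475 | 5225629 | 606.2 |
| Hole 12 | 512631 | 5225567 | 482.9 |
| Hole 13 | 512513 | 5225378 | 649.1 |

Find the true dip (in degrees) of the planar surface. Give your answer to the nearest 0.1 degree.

44.0°

Let the plane be z = a·E + b·N + c.
Hole 12−Hole 11: 156a − 62b = −123.3;  Hole 13−Hole 11: 38a − 251b = 42.9.
Solving gives a = −0.91326, b = −0.30918.
Gradient magnitude |∇z| = √(a² + b²) = √(0.83405 + 0.09559) = 0.96418.
True dip = arctan(0.96418) = 44.0°, dipping toward ENE (azimuth ≈ 071°).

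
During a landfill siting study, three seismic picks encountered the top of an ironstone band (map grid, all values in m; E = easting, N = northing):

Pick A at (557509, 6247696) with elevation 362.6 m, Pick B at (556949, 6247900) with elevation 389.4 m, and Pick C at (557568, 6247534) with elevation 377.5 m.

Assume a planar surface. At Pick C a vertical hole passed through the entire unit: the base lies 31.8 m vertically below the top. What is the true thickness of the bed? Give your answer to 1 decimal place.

31.4 m

Two edge vectors: Pick A→Pick B = (-560, 204, 26.8), Pick A→Pick C = (59, -162, 14.9).
Normal n = (Pick A→Pick B) × (Pick A→Pick C) = (7381.2, 9925.2, 78684).
So ∂z/∂E = −n_x/n_z = −0.09381 and ∂z/∂N = −n_y/n_z = −0.12614.
|∇z| = √(a²+b²) = 0.15720, so dip δ = arctan(0.15720) = 8.93°.
True thickness = vertical thickness × cos δ = 31.8 × cos 8.93° = 31.4 m.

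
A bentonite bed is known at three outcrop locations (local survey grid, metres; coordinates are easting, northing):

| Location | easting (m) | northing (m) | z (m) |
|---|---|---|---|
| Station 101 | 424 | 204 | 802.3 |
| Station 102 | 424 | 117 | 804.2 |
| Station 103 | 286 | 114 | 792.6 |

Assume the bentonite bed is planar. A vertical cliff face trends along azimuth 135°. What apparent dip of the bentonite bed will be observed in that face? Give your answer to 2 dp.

4.30°

Two edge vectors: Station 101→Station 102 = (0, -87, 1.9), Station 101→Station 103 = (-138, -90, -9.7).
Normal n = (Station 101→Station 102) × (Station 101→Station 103) = (1014.9, -262.2, -12006).
So ∂z/∂easting = −n_x/n_z = 0.08453 and ∂z/∂northing = −n_y/n_z = −0.02184.
Unit vector along 135° is (sin 135°, cos 135°) = (0.7071, -0.7071).
Slope in that direction = a·(0.7071) + b·(-0.7071) = 0.07522.
Apparent dip = arctan|0.07522| = 4.30° (true dip is 5.0°, so apparent ≤ true as expected).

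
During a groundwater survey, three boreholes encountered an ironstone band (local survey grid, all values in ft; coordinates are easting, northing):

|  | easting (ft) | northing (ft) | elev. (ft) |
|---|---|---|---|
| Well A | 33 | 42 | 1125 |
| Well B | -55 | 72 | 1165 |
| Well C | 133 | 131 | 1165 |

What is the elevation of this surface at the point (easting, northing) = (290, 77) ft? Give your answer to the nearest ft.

1093 ft

Let the plane be z = a·easting + b·northing + c.
Well B−Well A: −88a + 30b = 40;  Well C−Well A: 100a + 89b = 40.
Solving gives a = −0.21787, b = 0.69424.
Then c = 1125 − a·33 − b·42 = 1103.03.
At (290, 77): z = −63.2 + 53.5 + 1103.03 = 1093.3 ft.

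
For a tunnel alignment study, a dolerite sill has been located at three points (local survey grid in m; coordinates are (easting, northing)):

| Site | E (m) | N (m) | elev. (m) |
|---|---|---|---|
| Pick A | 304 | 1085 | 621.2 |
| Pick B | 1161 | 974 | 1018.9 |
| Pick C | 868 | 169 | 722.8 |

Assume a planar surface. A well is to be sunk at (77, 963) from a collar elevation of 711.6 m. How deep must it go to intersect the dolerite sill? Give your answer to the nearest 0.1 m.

224.5 m

Let the plane be z = a·E + b·N + c.
Pick B−Pick A: 857a − 111b = 397.7;  Pick C−Pick A: 564a − 916b = 101.6.
Solving gives a = 0.488665, b = 0.189964.
Then c = 621.2 − a·304 − b·1085 = 266.53.
At (77, 963): z_contact = 37.63 + 182.94 + 266.53 = 487.10 m.
Depth below ground = 711.6 − 487.10 = 224.5 m.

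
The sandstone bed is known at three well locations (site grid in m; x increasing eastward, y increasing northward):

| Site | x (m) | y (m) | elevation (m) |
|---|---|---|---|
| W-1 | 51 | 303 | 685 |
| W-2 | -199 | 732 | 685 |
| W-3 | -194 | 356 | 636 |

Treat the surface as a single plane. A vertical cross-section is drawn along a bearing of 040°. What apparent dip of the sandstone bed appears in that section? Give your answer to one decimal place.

14.0°

Let the plane be z = a·x + b·y + c.
W-2−W-1: −250a + 429b = 0;  W-3−W-1: −245a + 53b = −49.
Solving gives a = 0.22885, b = 0.13336.
Unit vector along 040° is (sin 40°, cos 40°) = (0.6428, 0.7660).
Slope in that direction = a·(0.6428) + b·(0.7660) = 0.24926.
Apparent dip = arctan|0.24926| = 14.0° (true dip is 14.8°, so apparent ≤ true as expected).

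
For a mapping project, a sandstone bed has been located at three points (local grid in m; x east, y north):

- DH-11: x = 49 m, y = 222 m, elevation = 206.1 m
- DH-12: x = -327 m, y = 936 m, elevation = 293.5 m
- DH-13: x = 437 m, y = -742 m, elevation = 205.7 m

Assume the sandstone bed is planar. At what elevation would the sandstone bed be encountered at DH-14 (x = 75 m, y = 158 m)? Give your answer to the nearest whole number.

Two edge vectors: DH-11→DH-12 = (-376, 714, 87.4), DH-11→DH-13 = (388, -964, -0.4).
Normal n = (DH-11→DH-12) × (DH-11→DH-13) = (83968, 33760.8, 85432).
So ∂z/∂x = −n_x/n_z = −0.98286 and ∂z/∂y = −n_y/n_z = −0.39518.
Intercept c from DH-11: 206.1 + 48.16 + 87.73 = 341.99.
At (75, 158): z = −73.7 − 62.4 + 341.99 = 205.8 m.

206 m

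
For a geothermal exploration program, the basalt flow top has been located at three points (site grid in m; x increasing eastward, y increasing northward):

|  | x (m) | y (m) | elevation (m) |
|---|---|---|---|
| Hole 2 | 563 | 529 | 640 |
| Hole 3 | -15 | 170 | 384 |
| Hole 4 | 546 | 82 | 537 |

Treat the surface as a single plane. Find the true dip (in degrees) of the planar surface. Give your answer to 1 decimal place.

Two edge vectors: Hole 2→Hole 3 = (-578, -359, -256), Hole 2→Hole 4 = (-17, -447, -103).
Normal n = (Hole 2→Hole 3) × (Hole 2→Hole 4) = (-77455, -55182, 252263).
So ∂z/∂x = −n_x/n_z = 0.30704 and ∂z/∂y = −n_y/n_z = 0.21875.
Gradient magnitude |∇z| = √(a² + b²) = √(0.09427 + 0.04785) = 0.37699.
True dip = arctan(0.37699) = 20.7°, dipping toward SW (azimuth ≈ 235°).

20.7°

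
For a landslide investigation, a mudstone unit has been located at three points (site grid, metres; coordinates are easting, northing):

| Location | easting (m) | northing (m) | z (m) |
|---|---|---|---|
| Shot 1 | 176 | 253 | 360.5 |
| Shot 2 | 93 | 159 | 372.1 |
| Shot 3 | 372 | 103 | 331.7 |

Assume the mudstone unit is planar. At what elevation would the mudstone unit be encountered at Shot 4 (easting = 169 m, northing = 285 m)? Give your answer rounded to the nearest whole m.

362 m

Let the plane be z = a·easting + b·northing + c.
Shot 2−Shot 1: −83a − 94b = 11.6;  Shot 3−Shot 1: 196a − 150b = −28.8.
Solving gives a = −0.14404, b = 0.00378.
Then c = 360.5 − a·176 − b·253 = 384.89.
At (169, 285): z = −24.3 + 1.1 + 384.89 = 361.6 m.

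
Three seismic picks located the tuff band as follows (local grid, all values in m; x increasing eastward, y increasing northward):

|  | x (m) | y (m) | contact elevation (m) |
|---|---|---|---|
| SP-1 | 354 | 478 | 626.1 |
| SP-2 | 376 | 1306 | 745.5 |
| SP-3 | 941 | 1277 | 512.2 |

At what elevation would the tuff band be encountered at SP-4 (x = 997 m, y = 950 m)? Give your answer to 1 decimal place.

Let the plane be z = a·x + b·y + c.
SP-2−SP-1: 22a + 828b = 119.4;  SP-3−SP-1: 587a + 799b = −113.9.
Solving gives a = −0.404967, b = 0.154963.
Then c = 626.1 − a·354 − b·478 = 695.39.
At (997, 950): z = −403.8 + 147.2 + 695.39 = 438.8 m.

438.8 m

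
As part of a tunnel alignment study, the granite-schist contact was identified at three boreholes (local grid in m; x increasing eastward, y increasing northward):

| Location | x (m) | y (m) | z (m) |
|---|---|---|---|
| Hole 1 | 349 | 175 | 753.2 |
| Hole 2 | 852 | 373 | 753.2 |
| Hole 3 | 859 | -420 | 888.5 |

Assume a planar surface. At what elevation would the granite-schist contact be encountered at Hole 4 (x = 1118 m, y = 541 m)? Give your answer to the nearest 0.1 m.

Let the plane be z = a·x + b·y + c.
Hole 2−Hole 1: 503a + 198b = 0;  Hole 3−Hole 1: 510a − 595b = 135.3.
Solving gives a = 0.066929, b = −0.170027.
Then c = 753.2 − a·349 − b·175 = 759.60.
At (1118, 541): z = 74.8 − 92.0 + 759.60 = 742.4 m.

742.4 m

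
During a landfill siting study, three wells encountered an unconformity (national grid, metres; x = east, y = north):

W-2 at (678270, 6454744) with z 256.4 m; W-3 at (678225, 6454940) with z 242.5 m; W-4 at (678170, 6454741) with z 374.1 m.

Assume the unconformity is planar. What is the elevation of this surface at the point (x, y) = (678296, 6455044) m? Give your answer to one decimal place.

124.4 m

Two edge vectors: W-2→W-3 = (-45, 196, -13.9), W-2→W-4 = (-100, -3, 117.7).
Normal n = (W-2→W-3) × (W-2→W-4) = (23027.5, 6686.5, 19735).
So ∂z/∂x = −n_x/n_z = −1.166835571 and ∂z/∂y = −n_y/n_z = −0.338814289.
Intercept c from W-2: 256.4 + 791429.56 + 2186959.50 = 2978645.46.
At (678296, 6455044): z = −791459.9 − 2187061.1 + 2978645.46 = 124.4 m.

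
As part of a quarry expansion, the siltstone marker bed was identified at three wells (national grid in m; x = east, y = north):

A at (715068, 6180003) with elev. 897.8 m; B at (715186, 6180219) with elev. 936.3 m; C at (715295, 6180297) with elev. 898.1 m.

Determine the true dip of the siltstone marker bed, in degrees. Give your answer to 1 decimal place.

Let the plane be z = a·x + b·y + c.
B−A: 118a + 216b = 38.5;  C−A: 227a + 294b = 0.3.
Solving gives a = −0.78481, b = 0.60698.
Gradient magnitude |∇z| = √(a² + b²) = √(0.61593 + 0.36843) = 0.99215.
True dip = arctan(0.99215) = 44.8°, dipping toward SE (azimuth ≈ 128°).

44.8°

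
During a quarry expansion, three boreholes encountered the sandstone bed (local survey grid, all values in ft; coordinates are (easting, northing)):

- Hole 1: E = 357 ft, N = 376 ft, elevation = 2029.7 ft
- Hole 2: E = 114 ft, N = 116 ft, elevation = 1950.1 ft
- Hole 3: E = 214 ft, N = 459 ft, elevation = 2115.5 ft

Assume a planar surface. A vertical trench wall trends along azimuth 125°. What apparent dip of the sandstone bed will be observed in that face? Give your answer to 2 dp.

28.66°

Two edge vectors: Hole 1→Hole 2 = (-243, -260, -79.6), Hole 1→Hole 3 = (-143, 83, 85.8).
Normal n = (Hole 1→Hole 2) × (Hole 1→Hole 3) = (-15701.2, 32232.2, -57349).
So ∂z/∂E = −n_x/n_z = −0.27378 and ∂z/∂N = −n_y/n_z = 0.56204.
Unit vector along 125° is (sin 125°, cos 125°) = (0.8192, -0.5736).
Slope in that direction = a·(0.8192) + b·(-0.5736) = −0.54664.
Apparent dip = arctan|0.54664| = 28.66° (true dip is 32.0°, so apparent ≤ true as expected).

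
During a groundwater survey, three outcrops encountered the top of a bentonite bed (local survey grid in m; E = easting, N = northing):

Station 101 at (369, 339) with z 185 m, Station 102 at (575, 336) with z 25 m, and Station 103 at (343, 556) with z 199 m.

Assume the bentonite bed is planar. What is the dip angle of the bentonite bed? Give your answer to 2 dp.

37.87°

Two edge vectors: Station 101→Station 102 = (206, -3, -160), Station 101→Station 103 = (-26, 217, 14).
Normal n = (Station 101→Station 102) × (Station 101→Station 103) = (34678, 1276, 44624).
So ∂z/∂E = −n_x/n_z = −0.77712 and ∂z/∂N = −n_y/n_z = −0.02859.
Gradient magnitude |∇z| = √(a² + b²) = √(0.60391 + 0.00082) = 0.77764.
True dip = arctan(0.77764) = 37.87°, dipping toward E (azimuth ≈ 088°).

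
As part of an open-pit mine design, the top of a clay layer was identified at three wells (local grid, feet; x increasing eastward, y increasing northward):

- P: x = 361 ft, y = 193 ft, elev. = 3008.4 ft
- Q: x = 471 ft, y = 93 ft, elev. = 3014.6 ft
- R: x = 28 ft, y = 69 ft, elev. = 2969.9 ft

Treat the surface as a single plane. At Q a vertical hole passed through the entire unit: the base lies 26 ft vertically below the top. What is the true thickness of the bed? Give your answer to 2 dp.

Let the plane be z = a·x + b·y + c.
Q−P: 110a − 100b = 6.2;  R−P: −333a − 124b = −38.5.
Solving gives a = 0.09840, b = 0.04624.
|∇z| = √(a²+b²) = 0.10872, so dip δ = arctan(0.10872) = 6.20°.
True thickness = vertical thickness × cos δ = 26 × cos 6.20° = 25.85 ft.

25.85 ft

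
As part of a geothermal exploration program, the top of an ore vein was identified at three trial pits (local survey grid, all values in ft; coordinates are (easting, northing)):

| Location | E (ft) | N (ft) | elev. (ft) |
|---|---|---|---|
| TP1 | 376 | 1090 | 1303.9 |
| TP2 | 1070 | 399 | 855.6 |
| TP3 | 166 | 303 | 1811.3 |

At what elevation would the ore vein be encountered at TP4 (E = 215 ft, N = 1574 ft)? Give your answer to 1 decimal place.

1287.1 ft

Let the plane be z = a·E + b·N + c.
TP2−TP1: 694a − 691b = −448.3;  TP3−TP1: −210a − 787b = 507.4.
Solving gives a = −1.017558, b = −0.373206.
Then c = 1303.9 − a·376 − b·1090 = 2093.30.
At (215, 1574): z = −218.8 − 587.4 + 2093.30 = 1287.1 ft.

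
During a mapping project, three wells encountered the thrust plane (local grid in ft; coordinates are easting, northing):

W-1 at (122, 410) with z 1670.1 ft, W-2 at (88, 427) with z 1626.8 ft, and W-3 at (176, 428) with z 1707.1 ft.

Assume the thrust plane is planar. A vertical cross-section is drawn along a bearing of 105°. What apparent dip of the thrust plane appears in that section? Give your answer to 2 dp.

Two edge vectors: W-1→W-2 = (-34, 17, -43.3), W-1→W-3 = (54, 18, 37).
Normal n = (W-1→W-2) × (W-1→W-3) = (1408.4, -1080.2, -1530).
So ∂z/∂easting = −n_x/n_z = 0.92052 and ∂z/∂northing = −n_y/n_z = −0.70601.
Unit vector along 105° is (sin 105°, cos 105°) = (0.9659, -0.2588).
Slope in that direction = a·(0.9659) + b·(-0.2588) = 1.07189.
Apparent dip = arctan|1.07189| = 46.99° (true dip is 49.2°, so apparent ≤ true as expected).

46.99°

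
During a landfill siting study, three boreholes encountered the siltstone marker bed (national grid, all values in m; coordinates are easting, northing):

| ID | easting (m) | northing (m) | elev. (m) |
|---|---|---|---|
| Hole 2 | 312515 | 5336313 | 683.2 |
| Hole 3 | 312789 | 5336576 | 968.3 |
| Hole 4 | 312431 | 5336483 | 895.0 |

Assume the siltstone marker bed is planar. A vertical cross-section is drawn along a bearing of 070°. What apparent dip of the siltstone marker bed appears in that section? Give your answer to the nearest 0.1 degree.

Two edge vectors: Hole 2→Hole 3 = (274, 263, 285.1), Hole 2→Hole 4 = (-84, 170, 211.8).
Normal n = (Hole 2→Hole 3) × (Hole 2→Hole 4) = (7236.4, -81981.6, 68672).
So ∂z/∂easting = −n_x/n_z = −0.10538 and ∂z/∂northing = −n_y/n_z = 1.19381.
Unit vector along 070° is (sin 70°, cos 70°) = (0.9397, 0.3420).
Slope in that direction = a·(0.9397) + b·(0.3420) = 0.30929.
Apparent dip = arctan|0.30929| = 17.2° (true dip is 50.2°, so apparent ≤ true as expected).

17.2°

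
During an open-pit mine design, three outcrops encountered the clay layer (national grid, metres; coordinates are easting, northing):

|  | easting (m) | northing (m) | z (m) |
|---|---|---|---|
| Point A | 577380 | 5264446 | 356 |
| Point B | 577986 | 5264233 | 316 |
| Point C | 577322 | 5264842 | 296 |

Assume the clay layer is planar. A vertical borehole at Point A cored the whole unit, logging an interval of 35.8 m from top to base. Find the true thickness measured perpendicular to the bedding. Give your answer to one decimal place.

35.0 m

Two edge vectors: Point A→Point B = (606, -213, -40), Point A→Point C = (-58, 396, -60).
Normal n = (Point A→Point B) × (Point A→Point C) = (28620, 38680, 227622).
So ∂z/∂easting = −n_x/n_z = −0.12573 and ∂z/∂northing = −n_y/n_z = −0.16993.
|∇z| = √(a²+b²) = 0.21139, so dip δ = arctan(0.21139) = 11.94°.
True thickness = vertical thickness × cos δ = 35.8 × cos 11.94° = 35.0 m.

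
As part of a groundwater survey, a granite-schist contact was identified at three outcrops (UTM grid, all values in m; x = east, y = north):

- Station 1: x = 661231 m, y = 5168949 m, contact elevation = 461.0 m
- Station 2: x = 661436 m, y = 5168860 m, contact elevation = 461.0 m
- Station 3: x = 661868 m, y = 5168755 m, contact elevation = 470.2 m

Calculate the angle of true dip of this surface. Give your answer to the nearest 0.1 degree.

Two edge vectors: Station 1→Station 2 = (205, -89, 0), Station 1→Station 3 = (637, -194, 9.2).
Normal n = (Station 1→Station 2) × (Station 1→Station 3) = (-818.8, -1886, 16923).
So ∂z/∂x = −n_x/n_z = 0.04838 and ∂z/∂y = −n_y/n_z = 0.11145.
Gradient magnitude |∇z| = √(a² + b²) = √(0.00234 + 0.01242) = 0.12150.
True dip = arctan(0.12150) = 6.9°, dipping toward SSW (azimuth ≈ 203°).

6.9°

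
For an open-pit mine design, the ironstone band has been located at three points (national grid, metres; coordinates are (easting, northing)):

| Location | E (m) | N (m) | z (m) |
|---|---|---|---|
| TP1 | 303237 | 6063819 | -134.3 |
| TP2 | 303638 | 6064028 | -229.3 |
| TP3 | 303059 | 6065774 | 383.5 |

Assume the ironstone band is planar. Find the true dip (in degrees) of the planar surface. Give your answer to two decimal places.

23.11°

Let the plane be z = a·E + b·N + c.
TP2−TP1: 401a + 209b = −95;  TP3−TP1: −178a + 1955b = 517.8.
Solving gives a = −0.35796, b = 0.23227.
Gradient magnitude |∇z| = √(a² + b²) = √(0.12814 + 0.05395) = 0.42672.
True dip = arctan(0.42672) = 23.11°, dipping toward ESE (azimuth ≈ 123°).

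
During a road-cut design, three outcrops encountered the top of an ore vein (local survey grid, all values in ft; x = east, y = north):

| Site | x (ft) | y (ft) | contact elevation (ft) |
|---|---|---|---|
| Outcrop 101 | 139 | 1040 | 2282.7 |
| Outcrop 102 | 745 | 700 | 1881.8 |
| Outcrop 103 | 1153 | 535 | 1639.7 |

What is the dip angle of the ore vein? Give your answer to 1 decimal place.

31.1°

Two edge vectors: Outcrop 101→Outcrop 102 = (606, -340, -400.9), Outcrop 101→Outcrop 103 = (1014, -505, -643).
Normal n = (Outcrop 101→Outcrop 102) × (Outcrop 101→Outcrop 103) = (16165.5, -16854.6, 38730).
So ∂z/∂x = −n_x/n_z = −0.41739 and ∂z/∂y = −n_y/n_z = 0.43518.
Gradient magnitude |∇z| = √(a² + b²) = √(0.17421 + 0.18938) = 0.60299.
True dip = arctan(0.60299) = 31.1°, dipping toward SE (azimuth ≈ 136°).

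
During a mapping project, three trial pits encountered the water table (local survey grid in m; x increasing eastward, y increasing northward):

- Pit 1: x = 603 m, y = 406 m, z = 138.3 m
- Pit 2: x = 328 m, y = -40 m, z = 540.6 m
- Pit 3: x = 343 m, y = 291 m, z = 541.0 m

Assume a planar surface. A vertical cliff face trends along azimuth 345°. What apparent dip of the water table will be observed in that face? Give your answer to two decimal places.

Let the plane be z = a·x + b·y + c.
Pit 2−Pit 1: −275a − 446b = 402.3;  Pit 3−Pit 1: −260a − 115b = 402.7.
Solving gives a = −1.58107, b = 0.07286.
Unit vector along 345° is (sin 345°, cos 345°) = (-0.2588, 0.9659).
Slope in that direction = a·(-0.2588) + b·(0.9659) = 0.47959.
Apparent dip = arctan|0.47959| = 25.62° (true dip is 57.7°, so apparent ≤ true as expected).

25.62°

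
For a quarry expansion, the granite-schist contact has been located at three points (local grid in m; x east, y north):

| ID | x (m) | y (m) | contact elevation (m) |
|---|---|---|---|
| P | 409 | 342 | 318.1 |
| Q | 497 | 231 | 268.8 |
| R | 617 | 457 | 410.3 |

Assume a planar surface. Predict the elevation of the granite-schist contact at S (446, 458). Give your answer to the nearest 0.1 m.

387.3 m

Two edge vectors: P→Q = (88, -111, -49.3), P→R = (208, 115, 92.2).
Normal n = (P→Q) × (P→R) = (-4564.7, -18368, 33208).
So ∂z/∂x = −n_x/n_z = 0.13746 and ∂z/∂y = −n_y/n_z = 0.55312.
Intercept c from P: 318.1 − 56.22 − 189.17 = 72.71.
At (446, 458): z = 61.3 + 253.3 + 72.71 = 387.3 m.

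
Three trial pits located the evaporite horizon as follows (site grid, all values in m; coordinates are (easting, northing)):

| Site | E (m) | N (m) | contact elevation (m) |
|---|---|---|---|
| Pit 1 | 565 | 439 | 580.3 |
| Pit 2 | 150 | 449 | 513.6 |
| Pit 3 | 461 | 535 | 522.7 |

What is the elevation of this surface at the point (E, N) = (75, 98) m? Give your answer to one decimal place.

Two edge vectors: Pit 1→Pit 2 = (-415, 10, -66.7), Pit 1→Pit 3 = (-104, 96, -57.6).
Normal n = (Pit 1→Pit 2) × (Pit 1→Pit 3) = (5827.2, -16967.2, -38800).
So ∂z/∂E = −n_x/n_z = 0.15019 and ∂z/∂N = −n_y/n_z = −0.43730.
Intercept c from Pit 1: 580.3 − 84.85 + 191.97 = 687.42.
At (75, 98): z = 11.3 − 42.9 + 687.42 = 655.8 m.

655.8 m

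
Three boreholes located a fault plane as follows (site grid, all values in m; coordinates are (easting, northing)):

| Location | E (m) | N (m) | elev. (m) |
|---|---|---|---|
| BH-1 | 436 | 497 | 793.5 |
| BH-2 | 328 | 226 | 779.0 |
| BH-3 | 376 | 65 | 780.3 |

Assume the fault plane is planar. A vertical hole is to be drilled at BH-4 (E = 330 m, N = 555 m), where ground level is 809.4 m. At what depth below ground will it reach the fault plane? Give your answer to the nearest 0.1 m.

Two edge vectors: BH-1→BH-2 = (-108, -271, -14.5), BH-1→BH-3 = (-60, -432, -13.2).
Normal n = (BH-1→BH-2) × (BH-1→BH-3) = (-2686.8, -555.6, 30396).
So ∂z/∂E = −n_x/n_z = 0.08839 and ∂z/∂N = −n_y/n_z = 0.01828.
Intercept c from BH-1: 793.5 − 38.54 − 9.08 = 745.88.
At (330, 555): z_contact = 29.17 + 10.14 + 745.88 = 785.19 m.
Depth below ground = 809.4 − 785.19 = 24.2 m.

24.2 m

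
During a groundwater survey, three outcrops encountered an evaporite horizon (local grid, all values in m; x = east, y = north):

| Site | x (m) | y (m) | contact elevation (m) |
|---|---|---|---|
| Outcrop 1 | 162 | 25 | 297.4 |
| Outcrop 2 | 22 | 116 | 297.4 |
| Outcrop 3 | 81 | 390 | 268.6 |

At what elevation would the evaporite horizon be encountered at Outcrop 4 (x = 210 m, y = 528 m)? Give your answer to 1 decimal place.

248.1 m

Let the plane be z = a·x + b·y + c.
Outcrop 2−Outcrop 1: −140a + 91b = 0;  Outcrop 3−Outcrop 1: −81a + 365b = −28.8.
Solving gives a = −0.05993, b = −0.09220.
Then c = 297.4 − a·162 − b·25 = 309.41.
At (210, 528): z = −12.6 − 48.7 + 309.41 = 248.1 m.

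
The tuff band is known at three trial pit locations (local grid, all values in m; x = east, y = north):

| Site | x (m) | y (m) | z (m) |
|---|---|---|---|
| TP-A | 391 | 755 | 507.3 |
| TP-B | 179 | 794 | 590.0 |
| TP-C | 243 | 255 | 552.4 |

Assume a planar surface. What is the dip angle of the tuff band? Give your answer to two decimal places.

21.13°

Two edge vectors: TP-A→TP-B = (-212, 39, 82.7), TP-A→TP-C = (-148, -500, 45.1).
Normal n = (TP-A→TP-B) × (TP-A→TP-C) = (43108.9, -2678.4, 111772).
So ∂z/∂x = −n_x/n_z = −0.38569 and ∂z/∂y = −n_y/n_z = 0.02396.
Gradient magnitude |∇z| = √(a² + b²) = √(0.14875 + 0.00057) = 0.38643.
True dip = arctan(0.38643) = 21.13°, dipping toward E (azimuth ≈ 094°).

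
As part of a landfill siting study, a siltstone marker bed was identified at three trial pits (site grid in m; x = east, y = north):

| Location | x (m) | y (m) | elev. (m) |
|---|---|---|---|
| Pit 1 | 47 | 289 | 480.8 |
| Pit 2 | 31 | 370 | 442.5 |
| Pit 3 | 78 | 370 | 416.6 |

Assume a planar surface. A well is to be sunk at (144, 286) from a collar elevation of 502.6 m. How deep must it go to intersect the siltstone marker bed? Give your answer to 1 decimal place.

73.5 m

Let the plane be z = a·x + b·y + c.
Pit 2−Pit 1: −16a + 81b = −38.3;  Pit 3−Pit 1: 31a + 81b = −64.2.
Solving gives a = −0.55106, b = −0.58169.
Then c = 480.8 − a·47 − b·289 = 674.81.
At (144, 286): z_contact = −79.35 − 166.36 + 674.81 = 429.09 m.
Depth below ground = 502.6 − 429.09 = 73.5 m.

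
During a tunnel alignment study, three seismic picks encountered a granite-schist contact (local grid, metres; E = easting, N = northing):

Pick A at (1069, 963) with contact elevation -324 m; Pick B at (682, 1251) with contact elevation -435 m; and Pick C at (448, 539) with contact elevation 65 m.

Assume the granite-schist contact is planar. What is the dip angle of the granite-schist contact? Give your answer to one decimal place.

33.7°

Let the plane be z = a·E + b·N + c.
Pick B−Pick A: −387a + 288b = −111;  Pick C−Pick A: −621a − 424b = 389.
Solving gives a = −0.18945, b = −0.63999.
Gradient magnitude |∇z| = √(a² + b²) = √(0.03589 + 0.40958) = 0.66744.
True dip = arctan(0.66744) = 33.7°, dipping toward NNE (azimuth ≈ 016°).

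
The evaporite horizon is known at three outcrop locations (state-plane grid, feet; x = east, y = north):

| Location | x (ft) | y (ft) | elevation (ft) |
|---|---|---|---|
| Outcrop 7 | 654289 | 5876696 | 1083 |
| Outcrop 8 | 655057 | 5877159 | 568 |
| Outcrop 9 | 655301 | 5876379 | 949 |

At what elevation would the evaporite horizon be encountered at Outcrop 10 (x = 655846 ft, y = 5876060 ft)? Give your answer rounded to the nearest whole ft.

Two edge vectors: Outcrop 7→Outcrop 8 = (768, 463, -515), Outcrop 7→Outcrop 9 = (1012, -317, -134).
Normal n = (Outcrop 7→Outcrop 8) × (Outcrop 7→Outcrop 9) = (-225297, -418268, -712012).
So ∂z/∂x = −n_x/n_z = −0.31642304 and ∂z/∂y = −n_y/n_z = −0.58744516.
Intercept c from Outcrop 7: 1083 + 207032.11 + 3452236.60 = 3660351.71.
At (655846, 5876060): z = −207524.8 − 3451863.0 + 3660351.71 = 963.9 ft.

964 ft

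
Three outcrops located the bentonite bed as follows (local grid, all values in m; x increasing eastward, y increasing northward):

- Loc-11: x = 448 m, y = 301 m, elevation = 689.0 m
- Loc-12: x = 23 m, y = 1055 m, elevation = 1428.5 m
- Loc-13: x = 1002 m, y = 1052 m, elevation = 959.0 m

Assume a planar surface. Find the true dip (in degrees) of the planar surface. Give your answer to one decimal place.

40.6°

Let the plane be z = a·x + b·y + c.
Loc-12−Loc-11: −425a + 754b = 739.5;  Loc-13−Loc-11: 554a + 751b = 270.
Solving gives a = −0.47739, b = 0.71168.
Gradient magnitude |∇z| = √(a² + b²) = √(0.22790 + 0.50649) = 0.85697.
True dip = arctan(0.85697) = 40.6°, dipping toward SE (azimuth ≈ 146°).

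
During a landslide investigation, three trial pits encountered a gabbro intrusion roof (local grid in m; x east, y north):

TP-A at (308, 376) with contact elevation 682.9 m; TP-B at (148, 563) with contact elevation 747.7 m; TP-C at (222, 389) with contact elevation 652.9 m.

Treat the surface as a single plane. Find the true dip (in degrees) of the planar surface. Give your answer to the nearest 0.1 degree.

Let the plane be z = a·x + b·y + c.
TP-B−TP-A: −160a + 187b = 64.8;  TP-C−TP-A: −86a + 13b = −30.
Solving gives a = 0.46082, b = 0.74081.
Gradient magnitude |∇z| = √(a² + b²) = √(0.21235 + 0.54880) = 0.87244.
True dip = arctan(0.87244) = 41.1°, dipping toward SSW (azimuth ≈ 212°).

41.1°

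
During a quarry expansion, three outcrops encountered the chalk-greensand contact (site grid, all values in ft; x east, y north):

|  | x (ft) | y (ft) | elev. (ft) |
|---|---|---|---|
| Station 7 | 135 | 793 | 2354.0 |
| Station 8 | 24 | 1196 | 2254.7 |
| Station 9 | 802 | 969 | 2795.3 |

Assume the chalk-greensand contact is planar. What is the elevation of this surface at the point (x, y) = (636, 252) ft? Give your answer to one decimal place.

Two edge vectors: Station 7→Station 8 = (-111, 403, -99.3), Station 7→Station 9 = (667, 176, 441.3).
Normal n = (Station 7→Station 8) × (Station 7→Station 9) = (195320.7, -17248.8, -288337).
So ∂z/∂x = −n_x/n_z = 0.677404 and ∂z/∂y = −n_y/n_z = −0.059822.
Intercept c from Station 7: 2354 − 91.45 + 47.44 = 2309.99.
At (636, 252): z = 430.8 − 15.1 + 2309.99 = 2725.7 ft.

2725.7 ft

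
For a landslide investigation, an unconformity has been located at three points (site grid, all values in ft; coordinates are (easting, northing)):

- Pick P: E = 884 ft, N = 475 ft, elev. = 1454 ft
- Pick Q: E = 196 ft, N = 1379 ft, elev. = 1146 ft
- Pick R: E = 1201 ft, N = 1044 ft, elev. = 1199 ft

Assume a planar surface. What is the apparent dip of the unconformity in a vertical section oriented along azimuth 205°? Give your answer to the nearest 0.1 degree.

Two edge vectors: Pick P→Pick Q = (-688, 904, -308), Pick P→Pick R = (317, 569, -255).
Normal n = (Pick P→Pick Q) × (Pick P→Pick R) = (-55268, -273076, -678040).
So ∂z/∂E = −n_x/n_z = −0.08151 and ∂z/∂N = −n_y/n_z = −0.40274.
Unit vector along 205° is (sin 205°, cos 205°) = (-0.4226, -0.9063).
Slope in that direction = a·(-0.4226) + b·(-0.9063) = 0.39946.
Apparent dip = arctan|0.39946| = 21.8° (true dip is 22.3°, so apparent ≤ true as expected).

21.8°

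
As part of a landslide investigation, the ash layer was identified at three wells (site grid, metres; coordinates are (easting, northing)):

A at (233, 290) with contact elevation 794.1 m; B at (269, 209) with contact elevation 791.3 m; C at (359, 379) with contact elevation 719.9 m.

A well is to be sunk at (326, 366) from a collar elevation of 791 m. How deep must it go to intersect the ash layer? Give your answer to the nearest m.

Let the plane be z = a·E + b·N + c.
B−A: 36a − 81b = −2.8;  C−A: 126a + 89b = −74.2.
Solving gives a = −0.46677, b = −0.17289.
Then c = 794.1 − a·233 − b·290 = 952.99.
At (326, 366): z_contact = −152.2 − 63.3 + 952.99 = 737.6 m.
Depth below ground = 791 − 737.6 = 53 m.

53 m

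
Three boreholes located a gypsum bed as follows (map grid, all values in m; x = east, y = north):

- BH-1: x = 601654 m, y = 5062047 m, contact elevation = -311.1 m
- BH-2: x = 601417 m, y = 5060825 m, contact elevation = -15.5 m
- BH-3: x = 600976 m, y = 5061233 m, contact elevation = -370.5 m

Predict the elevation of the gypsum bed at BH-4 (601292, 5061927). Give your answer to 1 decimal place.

-449.0 m

Two edge vectors: BH-1→BH-2 = (-237, -1222, 295.6), BH-1→BH-3 = (-678, -814, -59.4).
Normal n = (BH-1→BH-2) × (BH-1→BH-3) = (313205.2, -214494.6, -635598).
So ∂z/∂x = −n_x/n_z = 0.492772476 and ∂z/∂y = −n_y/n_z = −0.337468966.
Intercept c from BH-1: -311.1 − 296478.53 + 1708283.77 = 1411494.14.
At (601292, 5061927): z = 296300.1 − 1708243.3 + 1411494.14 = -449.0 m.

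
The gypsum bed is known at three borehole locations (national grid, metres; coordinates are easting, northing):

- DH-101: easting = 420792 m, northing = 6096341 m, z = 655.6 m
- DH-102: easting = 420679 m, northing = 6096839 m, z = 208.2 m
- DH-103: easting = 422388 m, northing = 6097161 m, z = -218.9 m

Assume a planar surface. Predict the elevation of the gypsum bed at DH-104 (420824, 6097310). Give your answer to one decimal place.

-234.4 m

Let the plane be z = a·easting + b·northing + c.
DH-102−DH-101: −113a + 498b = −447.4;  DH-103−DH-101: 1596a + 820b = −874.5.
Solving gives a = −0.077335746, b = −0.915941645.
Then c = 655.6 − a·420792 − b·6096341 = 5617090.47.
At (420824, 6097310): z = −32544.7 − 5584780.2 + 5617090.47 = -234.4 m.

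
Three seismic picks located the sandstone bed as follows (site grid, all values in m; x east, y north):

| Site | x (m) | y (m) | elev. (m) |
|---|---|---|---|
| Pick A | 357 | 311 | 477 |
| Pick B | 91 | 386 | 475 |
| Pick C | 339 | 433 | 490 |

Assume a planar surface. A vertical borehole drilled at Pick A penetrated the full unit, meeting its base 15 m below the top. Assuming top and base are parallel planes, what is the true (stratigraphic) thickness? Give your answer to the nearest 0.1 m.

Two edge vectors: Pick A→Pick B = (-266, 75, -2), Pick A→Pick C = (-18, 122, 13).
Normal n = (Pick A→Pick B) × (Pick A→Pick C) = (1219, 3494, -31102).
So ∂z/∂x = −n_x/n_z = 0.03919 and ∂z/∂y = −n_y/n_z = 0.11234.
|∇z| = √(a²+b²) = 0.11898, so dip δ = arctan(0.11898) = 6.79°.
True thickness = vertical thickness × cos δ = 15 × cos 6.79° = 14.9 m.

14.9 m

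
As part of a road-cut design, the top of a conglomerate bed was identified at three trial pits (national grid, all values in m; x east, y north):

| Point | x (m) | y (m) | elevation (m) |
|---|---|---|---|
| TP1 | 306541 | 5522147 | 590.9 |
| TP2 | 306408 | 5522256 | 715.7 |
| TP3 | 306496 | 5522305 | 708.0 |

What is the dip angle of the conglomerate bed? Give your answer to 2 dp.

37.02°

Let the plane be z = a·x + b·y + c.
TP2−TP1: −133a + 109b = 124.8;  TP3−TP1: −45a + 158b = 117.1.
Solving gives a = −0.43172, b = 0.61818.
Gradient magnitude |∇z| = √(a² + b²) = √(0.18638 + 0.38215) = 0.75401.
True dip = arctan(0.75401) = 37.02°, dipping toward SE (azimuth ≈ 145°).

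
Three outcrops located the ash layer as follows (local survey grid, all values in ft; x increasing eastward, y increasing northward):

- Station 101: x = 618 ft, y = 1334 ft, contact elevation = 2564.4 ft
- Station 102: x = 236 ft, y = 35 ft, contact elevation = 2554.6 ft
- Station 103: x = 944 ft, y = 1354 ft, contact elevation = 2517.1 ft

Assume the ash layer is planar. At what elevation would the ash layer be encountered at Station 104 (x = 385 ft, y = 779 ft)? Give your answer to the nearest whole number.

2571 ft

Let the plane be z = a·x + b·y + c.
Station 102−Station 101: −382a − 1299b = −9.8;  Station 103−Station 101: 326a + 20b = −47.3.
Solving gives a = −0.14823, b = 0.05113.
Then c = 2564.4 − a·618 − b·1334 = 2587.79.
At (385, 779): z = −57.1 + 39.8 + 2587.79 = 2570.6 ft.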